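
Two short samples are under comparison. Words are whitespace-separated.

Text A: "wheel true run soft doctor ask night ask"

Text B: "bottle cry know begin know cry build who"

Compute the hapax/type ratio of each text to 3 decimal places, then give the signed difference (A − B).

0.190

A: hapax=6, V=7, ratio=0.857
B: hapax=4, V=6, ratio=0.667
Difference = 0.857 − 0.667 = 0.190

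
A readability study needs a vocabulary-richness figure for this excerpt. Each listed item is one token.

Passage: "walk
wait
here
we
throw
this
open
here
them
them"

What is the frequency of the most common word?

Frequencies: here:2, them:2, walk:1, wait:1, we:1, throw:1, this:1, open:1
Most common: 'here' with frequency 2.

2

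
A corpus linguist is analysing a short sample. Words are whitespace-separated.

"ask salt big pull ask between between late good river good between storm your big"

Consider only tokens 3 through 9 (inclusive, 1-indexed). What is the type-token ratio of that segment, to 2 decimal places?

0.86

Segment tokens 3–9: big, pull, ask, between, between, late, good
Segment N = 7, segment V = 6.
TTR = 6 / 7 = 0.86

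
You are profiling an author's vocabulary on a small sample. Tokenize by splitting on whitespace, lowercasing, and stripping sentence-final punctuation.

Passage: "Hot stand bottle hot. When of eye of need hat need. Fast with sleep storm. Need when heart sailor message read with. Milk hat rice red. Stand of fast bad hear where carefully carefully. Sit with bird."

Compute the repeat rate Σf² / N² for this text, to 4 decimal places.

Frequencies: of:3, need:3, with:3, hot:2, stand:2, when:2, hat:2, fast:2, carefully:2, bottle:1, eye:1, sleep:1, storm:1, heart:1, sailor:1, message:1, read:1, milk:1, rice:1, red:1, … (5 more, each freq 1)
Σf² = 67; N² = 1369
Repeat rate = 67 / 1369 = 0.0489

0.0489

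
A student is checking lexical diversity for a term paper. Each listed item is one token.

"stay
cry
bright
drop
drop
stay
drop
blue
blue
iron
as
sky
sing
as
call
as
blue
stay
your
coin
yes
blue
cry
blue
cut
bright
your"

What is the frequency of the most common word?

5

Frequencies: blue:5, stay:3, drop:3, as:3, cry:2, bright:2, your:2, iron:1, sky:1, sing:1, call:1, coin:1, yes:1, cut:1
Most common: 'blue' with frequency 5.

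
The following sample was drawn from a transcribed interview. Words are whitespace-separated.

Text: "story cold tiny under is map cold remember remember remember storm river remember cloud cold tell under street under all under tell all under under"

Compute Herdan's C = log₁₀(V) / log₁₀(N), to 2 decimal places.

N = 25, V = 13.
log₁₀(V) = 1.113943, log₁₀(N) = 1.397940
C = 1.113943 / 1.397940 = 0.80

0.80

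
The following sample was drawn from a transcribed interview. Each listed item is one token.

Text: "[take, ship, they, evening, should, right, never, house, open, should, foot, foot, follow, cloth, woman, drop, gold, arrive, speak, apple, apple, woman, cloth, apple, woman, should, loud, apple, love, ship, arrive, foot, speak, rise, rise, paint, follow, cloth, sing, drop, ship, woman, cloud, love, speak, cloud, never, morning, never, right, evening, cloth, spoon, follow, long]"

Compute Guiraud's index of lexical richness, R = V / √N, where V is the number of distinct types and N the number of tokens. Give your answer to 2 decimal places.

3.64

N = 55, V = 27.
√N = 7.416198
R = 27 / 7.416198 = 3.64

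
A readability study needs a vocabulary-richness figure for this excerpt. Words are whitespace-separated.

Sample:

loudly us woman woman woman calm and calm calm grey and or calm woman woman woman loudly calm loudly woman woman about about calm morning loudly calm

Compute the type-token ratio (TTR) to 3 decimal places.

N = 27 tokens, V = 9 types.
TTR = V / N = 9 / 27 = 0.333

0.333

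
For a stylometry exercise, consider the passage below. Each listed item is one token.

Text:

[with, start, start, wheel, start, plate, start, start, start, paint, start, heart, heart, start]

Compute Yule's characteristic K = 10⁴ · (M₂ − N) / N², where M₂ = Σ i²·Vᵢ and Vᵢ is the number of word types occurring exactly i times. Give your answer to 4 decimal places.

2959.1837

Frequencies: start:8, heart:2, with:1, wheel:1, plate:1, paint:1
N = 14. Frequency spectrum: V_1=4, V_2=1, V_8=1
M₂ = 1²·4 + 2²·1 + 8²·1 = 72
K = 10000 × (72 − 14) / 14² = 2959.1837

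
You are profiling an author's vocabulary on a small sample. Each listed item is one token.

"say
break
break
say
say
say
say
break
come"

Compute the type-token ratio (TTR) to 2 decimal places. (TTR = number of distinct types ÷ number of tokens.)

N = 9 tokens, V = 3 types.
TTR = V / N = 3 / 9 = 0.33

0.33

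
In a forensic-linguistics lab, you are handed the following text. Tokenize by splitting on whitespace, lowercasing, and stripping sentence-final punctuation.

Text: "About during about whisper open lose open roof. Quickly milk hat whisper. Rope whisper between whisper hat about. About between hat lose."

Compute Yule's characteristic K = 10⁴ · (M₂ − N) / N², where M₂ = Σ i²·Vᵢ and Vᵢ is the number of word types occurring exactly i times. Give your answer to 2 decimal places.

743.80

Frequencies: about:4, whisper:4, hat:3, open:2, lose:2, between:2, during:1, roof:1, quickly:1, milk:1, rope:1
N = 22. Frequency spectrum: V_1=5, V_2=3, V_3=1, V_4=2
M₂ = 1²·5 + 2²·3 + 3²·1 + 4²·2 = 58
K = 10000 × (58 − 22) / 22² = 743.80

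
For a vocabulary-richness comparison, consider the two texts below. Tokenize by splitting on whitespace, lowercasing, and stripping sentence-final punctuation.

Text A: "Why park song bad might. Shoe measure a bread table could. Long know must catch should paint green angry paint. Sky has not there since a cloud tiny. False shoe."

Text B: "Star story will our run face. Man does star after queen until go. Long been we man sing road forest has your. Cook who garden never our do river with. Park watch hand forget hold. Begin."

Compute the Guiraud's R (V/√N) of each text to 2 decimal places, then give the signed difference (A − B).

-0.57

A: V=27, N=30, R=4.93
B: V=33, N=36, R=5.50
Difference = 4.93 − 5.50 = -0.57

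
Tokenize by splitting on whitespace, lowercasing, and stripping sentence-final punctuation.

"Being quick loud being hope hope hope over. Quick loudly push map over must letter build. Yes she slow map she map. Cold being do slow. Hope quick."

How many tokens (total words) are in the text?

Tokens: being, quick, loud, being, hope, hope, hope, over, quick, loudly, push, map, over, must, letter, build, yes, she, slow, map, she, map, cold, being, do, slow, hope, quick
N = 28

28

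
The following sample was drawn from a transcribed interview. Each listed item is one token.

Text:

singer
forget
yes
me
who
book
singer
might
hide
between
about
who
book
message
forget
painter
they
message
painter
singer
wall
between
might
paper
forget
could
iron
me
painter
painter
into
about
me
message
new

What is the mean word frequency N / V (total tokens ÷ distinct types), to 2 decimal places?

N = 35 tokens, V = 19 types.
Mean frequency = N / V = 35 / 19 = 1.84

1.84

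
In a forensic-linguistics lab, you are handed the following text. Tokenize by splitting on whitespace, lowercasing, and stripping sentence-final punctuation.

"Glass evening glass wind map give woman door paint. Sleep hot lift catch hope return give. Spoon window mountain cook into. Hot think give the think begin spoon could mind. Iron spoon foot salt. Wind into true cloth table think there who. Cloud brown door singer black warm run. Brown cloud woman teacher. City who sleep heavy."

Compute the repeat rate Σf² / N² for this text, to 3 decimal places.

0.029

Frequencies: give:3, spoon:3, think:3, glass:2, wind:2, woman:2, door:2, sleep:2, hot:2, into:2, who:2, cloud:2, brown:2, evening:1, map:1, paint:1, lift:1, catch:1, hope:1, return:1, … (21 more, each freq 1)
Σf² = 95; N² = 3249
Repeat rate = 95 / 3249 = 0.029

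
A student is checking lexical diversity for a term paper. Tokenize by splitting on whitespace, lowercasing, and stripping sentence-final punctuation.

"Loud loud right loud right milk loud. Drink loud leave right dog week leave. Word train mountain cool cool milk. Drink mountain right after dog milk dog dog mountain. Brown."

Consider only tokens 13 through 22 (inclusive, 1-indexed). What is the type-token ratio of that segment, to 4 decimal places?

0.8000

Segment tokens 13–22: week, leave, word, train, mountain, cool, cool, milk, drink, mountain
Segment N = 10, segment V = 8.
TTR = 8 / 10 = 0.8000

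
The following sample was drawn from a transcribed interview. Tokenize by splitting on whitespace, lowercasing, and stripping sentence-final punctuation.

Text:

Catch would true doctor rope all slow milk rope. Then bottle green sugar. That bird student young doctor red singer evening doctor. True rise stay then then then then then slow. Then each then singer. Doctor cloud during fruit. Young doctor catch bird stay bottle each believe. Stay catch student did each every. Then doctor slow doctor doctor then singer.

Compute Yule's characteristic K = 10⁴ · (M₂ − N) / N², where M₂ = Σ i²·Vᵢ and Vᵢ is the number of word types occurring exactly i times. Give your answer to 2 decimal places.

Frequencies: then:10, doctor:8, catch:3, slow:3, singer:3, stay:3, each:3, true:2, rope:2, bottle:2, bird:2, student:2, young:2, would:1, all:1, milk:1, green:1, sugar:1, that:1, red:1, … (8 more, each freq 1)
N = 60. Frequency spectrum: V_1=15, V_2=6, V_3=5, V_8=1, V_10=1
M₂ = 1²·15 + 2²·6 + 3²·5 + 8²·1 + 10²·1 = 248
K = 10000 × (248 − 60) / 60² = 522.22

522.22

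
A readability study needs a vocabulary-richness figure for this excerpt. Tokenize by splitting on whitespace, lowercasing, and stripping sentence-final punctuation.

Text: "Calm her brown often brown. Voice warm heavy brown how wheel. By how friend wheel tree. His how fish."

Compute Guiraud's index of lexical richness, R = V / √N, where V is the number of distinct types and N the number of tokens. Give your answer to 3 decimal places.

3.212

N = 19, V = 14.
√N = 4.358899
R = 14 / 4.358899 = 3.212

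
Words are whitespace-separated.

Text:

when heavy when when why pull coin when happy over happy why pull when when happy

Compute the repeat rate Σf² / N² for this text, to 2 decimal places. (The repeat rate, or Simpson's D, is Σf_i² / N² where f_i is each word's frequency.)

Frequencies: when:6, happy:3, why:2, pull:2, heavy:1, coin:1, over:1
Σf² = 56; N² = 256
Repeat rate = 56 / 256 = 0.22

0.22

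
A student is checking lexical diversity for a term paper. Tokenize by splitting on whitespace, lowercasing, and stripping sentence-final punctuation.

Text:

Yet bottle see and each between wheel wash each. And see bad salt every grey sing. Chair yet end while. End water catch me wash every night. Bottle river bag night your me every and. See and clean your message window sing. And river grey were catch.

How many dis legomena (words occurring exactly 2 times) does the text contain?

Frequencies: and:5, see:3, every:3, yet:2, bottle:2, each:2, wash:2, grey:2, sing:2, end:2, catch:2, me:2, night:2, river:2, your:2, between:1, wheel:1, bad:1, salt:1, chair:1, … (7 more, each freq 1)
Words with frequency 2: bottle, catch, each, end, grey, me, night, river, sing, wash, yet, your

12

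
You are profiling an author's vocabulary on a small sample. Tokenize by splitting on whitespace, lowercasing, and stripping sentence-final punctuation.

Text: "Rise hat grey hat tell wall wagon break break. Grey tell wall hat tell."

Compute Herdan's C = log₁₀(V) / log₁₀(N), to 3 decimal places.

N = 14, V = 7.
log₁₀(V) = 0.845098, log₁₀(N) = 1.146128
C = 0.845098 / 1.146128 = 0.737

0.737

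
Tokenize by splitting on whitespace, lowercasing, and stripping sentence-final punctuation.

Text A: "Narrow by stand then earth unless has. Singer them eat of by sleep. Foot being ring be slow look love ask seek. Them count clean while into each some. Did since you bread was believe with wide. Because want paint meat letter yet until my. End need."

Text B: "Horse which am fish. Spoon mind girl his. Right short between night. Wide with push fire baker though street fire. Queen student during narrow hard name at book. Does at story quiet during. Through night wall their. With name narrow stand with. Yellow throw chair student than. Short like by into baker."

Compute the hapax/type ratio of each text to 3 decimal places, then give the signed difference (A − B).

A: hapax=43, V=45, ratio=0.956
B: hapax=31, V=41, ratio=0.756
Difference = 0.956 − 0.756 = 0.200

0.200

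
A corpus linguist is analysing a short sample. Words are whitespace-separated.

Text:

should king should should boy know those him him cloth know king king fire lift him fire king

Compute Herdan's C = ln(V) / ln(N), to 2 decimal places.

0.76

N = 18, V = 9.
ln(V) = 2.197225, ln(N) = 2.890372
C = 2.197225 / 2.890372 = 0.76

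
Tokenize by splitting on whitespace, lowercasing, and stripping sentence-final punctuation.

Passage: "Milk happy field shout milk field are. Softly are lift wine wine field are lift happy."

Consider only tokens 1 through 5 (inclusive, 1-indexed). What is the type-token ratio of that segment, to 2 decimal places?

Segment tokens 1–5: milk, happy, field, shout, milk
Segment N = 5, segment V = 4.
TTR = 4 / 5 = 0.80

0.80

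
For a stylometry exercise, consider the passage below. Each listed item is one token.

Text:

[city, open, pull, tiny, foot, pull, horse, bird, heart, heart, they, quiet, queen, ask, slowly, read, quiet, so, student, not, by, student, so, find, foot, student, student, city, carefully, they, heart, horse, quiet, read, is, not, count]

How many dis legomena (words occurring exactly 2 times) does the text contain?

8

Frequencies: student:4, heart:3, quiet:3, city:2, pull:2, foot:2, horse:2, they:2, read:2, so:2, not:2, open:1, tiny:1, bird:1, queen:1, ask:1, slowly:1, by:1, find:1, carefully:1, … (2 more, each freq 1)
Words with frequency 2: city, foot, horse, not, pull, read, so, they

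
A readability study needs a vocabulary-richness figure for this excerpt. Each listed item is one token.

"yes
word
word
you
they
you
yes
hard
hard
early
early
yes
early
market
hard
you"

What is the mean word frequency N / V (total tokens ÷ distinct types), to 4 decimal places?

2.2857

N = 16 tokens, V = 7 types.
Mean frequency = N / V = 16 / 7 = 2.2857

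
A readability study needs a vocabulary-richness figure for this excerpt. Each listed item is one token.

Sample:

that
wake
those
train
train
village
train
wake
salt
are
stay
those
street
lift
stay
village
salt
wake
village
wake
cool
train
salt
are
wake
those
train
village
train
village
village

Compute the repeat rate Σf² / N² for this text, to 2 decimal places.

0.13

Frequencies: train:6, village:6, wake:5, those:3, salt:3, are:2, stay:2, that:1, street:1, lift:1, cool:1
Σf² = 127; N² = 961
Repeat rate = 127 / 961 = 0.13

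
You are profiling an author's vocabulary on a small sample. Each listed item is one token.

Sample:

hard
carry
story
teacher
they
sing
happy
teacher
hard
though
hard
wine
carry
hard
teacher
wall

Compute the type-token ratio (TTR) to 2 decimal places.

N = 16 tokens, V = 10 types.
TTR = V / N = 10 / 16 = 0.63

0.63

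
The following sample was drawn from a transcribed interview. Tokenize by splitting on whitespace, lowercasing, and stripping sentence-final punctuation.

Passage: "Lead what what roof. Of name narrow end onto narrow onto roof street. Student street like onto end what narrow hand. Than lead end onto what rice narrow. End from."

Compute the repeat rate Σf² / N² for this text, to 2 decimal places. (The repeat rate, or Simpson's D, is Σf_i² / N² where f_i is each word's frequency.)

Frequencies: what:4, narrow:4, end:4, onto:4, lead:2, roof:2, street:2, of:1, name:1, student:1, like:1, hand:1, than:1, rice:1, from:1
Σf² = 84; N² = 900
Repeat rate = 84 / 900 = 0.09

0.09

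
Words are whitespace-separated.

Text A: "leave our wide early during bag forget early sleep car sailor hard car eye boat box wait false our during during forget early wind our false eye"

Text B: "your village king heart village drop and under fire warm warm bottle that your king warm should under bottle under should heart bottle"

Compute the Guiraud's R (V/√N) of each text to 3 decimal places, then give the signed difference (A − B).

A: V=17, N=27, R=3.272
B: V=12, N=23, R=2.502
Difference = 3.272 − 2.502 = 0.770

0.770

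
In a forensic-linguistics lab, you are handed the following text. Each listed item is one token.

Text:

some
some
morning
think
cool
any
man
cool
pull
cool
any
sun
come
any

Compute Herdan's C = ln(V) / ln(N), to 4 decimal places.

0.8326

N = 14, V = 9.
ln(V) = 2.197225, ln(N) = 2.639057
C = 2.197225 / 2.639057 = 0.8326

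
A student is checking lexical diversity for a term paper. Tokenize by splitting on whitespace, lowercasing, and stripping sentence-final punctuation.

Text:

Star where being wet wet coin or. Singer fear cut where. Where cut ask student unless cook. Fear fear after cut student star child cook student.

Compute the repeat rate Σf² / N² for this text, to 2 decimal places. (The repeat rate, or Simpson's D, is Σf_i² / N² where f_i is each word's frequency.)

Frequencies: where:3, fear:3, cut:3, student:3, star:2, wet:2, cook:2, being:1, coin:1, or:1, singer:1, ask:1, unless:1, after:1, child:1
Σf² = 56; N² = 676
Repeat rate = 56 / 676 = 0.08

0.08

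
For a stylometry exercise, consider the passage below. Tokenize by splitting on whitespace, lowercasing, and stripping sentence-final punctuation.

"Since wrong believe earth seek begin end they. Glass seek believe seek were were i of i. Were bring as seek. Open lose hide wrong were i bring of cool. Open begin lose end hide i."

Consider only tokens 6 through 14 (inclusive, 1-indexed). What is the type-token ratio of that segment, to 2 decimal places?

Segment tokens 6–14: begin, end, they, glass, seek, believe, seek, were, were
Segment N = 9, segment V = 7.
TTR = 7 / 9 = 0.78

0.78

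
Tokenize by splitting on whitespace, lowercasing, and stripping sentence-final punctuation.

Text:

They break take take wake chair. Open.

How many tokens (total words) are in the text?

7

Tokens: they, break, take, take, wake, chair, open
N = 7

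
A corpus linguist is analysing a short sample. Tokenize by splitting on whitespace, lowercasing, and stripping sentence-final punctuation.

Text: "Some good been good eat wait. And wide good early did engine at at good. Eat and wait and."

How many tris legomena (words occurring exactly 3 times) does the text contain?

1

Frequencies: good:4, and:3, eat:2, wait:2, at:2, some:1, been:1, wide:1, early:1, did:1, engine:1
Words with frequency 3: and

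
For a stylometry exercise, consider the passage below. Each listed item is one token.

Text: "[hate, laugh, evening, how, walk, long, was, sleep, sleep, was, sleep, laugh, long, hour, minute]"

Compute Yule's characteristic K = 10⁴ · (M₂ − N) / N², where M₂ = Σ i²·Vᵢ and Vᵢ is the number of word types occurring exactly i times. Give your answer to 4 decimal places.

Frequencies: sleep:3, laugh:2, long:2, was:2, hate:1, evening:1, how:1, walk:1, hour:1, minute:1
N = 15. Frequency spectrum: V_1=6, V_2=3, V_3=1
M₂ = 1²·6 + 2²·3 + 3²·1 = 27
K = 10000 × (27 − 15) / 15² = 533.3333

533.3333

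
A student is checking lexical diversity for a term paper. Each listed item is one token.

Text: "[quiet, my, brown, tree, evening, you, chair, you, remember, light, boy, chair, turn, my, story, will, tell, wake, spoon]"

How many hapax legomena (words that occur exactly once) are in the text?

Frequencies: my:2, you:2, chair:2, quiet:1, brown:1, tree:1, evening:1, remember:1, light:1, boy:1, turn:1, story:1, will:1, tell:1, wake:1, spoon:1
Hapax (freq=1): boy, brown, evening, light, quiet, remember, spoon, story, tell, tree, turn, wake, will

13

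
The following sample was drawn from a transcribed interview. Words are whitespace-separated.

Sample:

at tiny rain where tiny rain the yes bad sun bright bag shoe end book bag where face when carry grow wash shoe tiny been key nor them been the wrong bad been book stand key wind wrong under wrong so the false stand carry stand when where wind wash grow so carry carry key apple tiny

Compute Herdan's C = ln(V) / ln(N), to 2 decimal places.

0.83

N = 57, V = 29.
ln(V) = 3.367296, ln(N) = 4.043051
C = 3.367296 / 4.043051 = 0.83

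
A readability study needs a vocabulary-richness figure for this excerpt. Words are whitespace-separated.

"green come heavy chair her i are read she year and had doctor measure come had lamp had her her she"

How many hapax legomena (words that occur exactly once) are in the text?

Frequencies: her:3, had:3, come:2, she:2, green:1, heavy:1, chair:1, i:1, are:1, read:1, year:1, and:1, doctor:1, measure:1, lamp:1
Hapax (freq=1): and, are, chair, doctor, green, heavy, i, lamp, measure, read, year

11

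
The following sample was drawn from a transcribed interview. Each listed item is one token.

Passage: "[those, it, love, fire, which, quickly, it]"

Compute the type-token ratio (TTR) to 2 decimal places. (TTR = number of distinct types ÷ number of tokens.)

N = 7 tokens, V = 6 types.
TTR = V / N = 6 / 7 = 0.86

0.86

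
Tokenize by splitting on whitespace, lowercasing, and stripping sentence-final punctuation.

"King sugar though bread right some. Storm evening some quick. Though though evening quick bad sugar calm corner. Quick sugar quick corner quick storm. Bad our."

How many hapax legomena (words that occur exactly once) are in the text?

5

Frequencies: quick:5, sugar:3, though:3, some:2, storm:2, evening:2, bad:2, corner:2, king:1, bread:1, right:1, calm:1, our:1
Hapax (freq=1): bread, calm, king, our, right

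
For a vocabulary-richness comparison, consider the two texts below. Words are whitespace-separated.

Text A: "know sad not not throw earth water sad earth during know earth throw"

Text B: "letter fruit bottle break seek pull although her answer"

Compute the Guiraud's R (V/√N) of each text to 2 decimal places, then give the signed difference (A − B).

A: V=7, N=13, R=1.94
B: V=9, N=9, R=3.00
Difference = 1.94 − 3.00 = -1.06

-1.06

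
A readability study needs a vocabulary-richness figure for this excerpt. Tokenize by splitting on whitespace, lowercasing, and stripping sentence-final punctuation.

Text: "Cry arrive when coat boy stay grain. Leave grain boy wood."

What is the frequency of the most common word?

2

Frequencies: boy:2, grain:2, cry:1, arrive:1, when:1, coat:1, stay:1, leave:1, wood:1
Most common: 'boy' with frequency 2.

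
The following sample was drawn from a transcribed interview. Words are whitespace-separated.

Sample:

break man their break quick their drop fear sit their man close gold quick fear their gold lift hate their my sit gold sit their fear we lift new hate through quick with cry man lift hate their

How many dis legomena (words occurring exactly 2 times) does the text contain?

1

Frequencies: their:7, man:3, quick:3, fear:3, sit:3, gold:3, lift:3, hate:3, break:2, drop:1, close:1, my:1, we:1, new:1, through:1, with:1, cry:1
Words with frequency 2: break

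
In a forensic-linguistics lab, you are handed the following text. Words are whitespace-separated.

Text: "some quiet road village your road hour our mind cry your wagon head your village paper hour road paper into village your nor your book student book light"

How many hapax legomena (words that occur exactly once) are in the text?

Frequencies: your:5, road:3, village:3, hour:2, paper:2, book:2, some:1, quiet:1, our:1, mind:1, cry:1, wagon:1, head:1, into:1, nor:1, student:1, light:1
Hapax (freq=1): cry, head, into, light, mind, nor, our, quiet, some, student, wagon

11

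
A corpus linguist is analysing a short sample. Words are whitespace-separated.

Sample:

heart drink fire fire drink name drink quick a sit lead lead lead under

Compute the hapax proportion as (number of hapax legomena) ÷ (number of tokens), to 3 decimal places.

Frequencies: drink:3, lead:3, fire:2, heart:1, name:1, quick:1, a:1, sit:1, under:1
Hapax count = 6; token count = 14.
Ratio = 6 / 14 = 0.429

0.429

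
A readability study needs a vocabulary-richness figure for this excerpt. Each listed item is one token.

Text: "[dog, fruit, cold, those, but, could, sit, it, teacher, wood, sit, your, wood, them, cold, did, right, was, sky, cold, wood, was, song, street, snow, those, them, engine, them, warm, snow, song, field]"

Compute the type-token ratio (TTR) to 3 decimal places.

0.667

N = 33 tokens, V = 22 types.
TTR = V / N = 22 / 33 = 0.667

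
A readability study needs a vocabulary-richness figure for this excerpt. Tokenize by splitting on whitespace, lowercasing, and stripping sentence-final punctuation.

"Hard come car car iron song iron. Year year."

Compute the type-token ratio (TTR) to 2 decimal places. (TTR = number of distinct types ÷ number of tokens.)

N = 9 tokens, V = 6 types.
TTR = V / N = 6 / 9 = 0.67

0.67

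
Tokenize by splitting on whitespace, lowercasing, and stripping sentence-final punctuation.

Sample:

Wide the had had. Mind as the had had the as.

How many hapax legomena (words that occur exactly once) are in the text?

Frequencies: had:4, the:3, as:2, wide:1, mind:1
Hapax (freq=1): mind, wide

2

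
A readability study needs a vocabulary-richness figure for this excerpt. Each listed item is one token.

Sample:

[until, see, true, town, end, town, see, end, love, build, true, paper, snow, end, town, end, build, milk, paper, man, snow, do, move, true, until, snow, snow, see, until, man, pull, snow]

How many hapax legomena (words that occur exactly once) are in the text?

5

Frequencies: snow:5, end:4, until:3, see:3, true:3, town:3, build:2, paper:2, man:2, love:1, milk:1, do:1, move:1, pull:1
Hapax (freq=1): do, love, milk, move, pull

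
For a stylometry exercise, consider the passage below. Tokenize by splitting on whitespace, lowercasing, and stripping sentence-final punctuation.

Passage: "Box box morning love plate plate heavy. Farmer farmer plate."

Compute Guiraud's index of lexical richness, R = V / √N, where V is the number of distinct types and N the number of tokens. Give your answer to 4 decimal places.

N = 10, V = 6.
√N = 3.162278
R = 6 / 3.162278 = 1.8974

1.8974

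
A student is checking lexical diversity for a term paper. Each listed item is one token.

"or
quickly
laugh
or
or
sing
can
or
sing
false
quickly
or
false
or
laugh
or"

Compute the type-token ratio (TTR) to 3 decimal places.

0.375

N = 16 tokens, V = 6 types.
TTR = V / N = 6 / 16 = 0.375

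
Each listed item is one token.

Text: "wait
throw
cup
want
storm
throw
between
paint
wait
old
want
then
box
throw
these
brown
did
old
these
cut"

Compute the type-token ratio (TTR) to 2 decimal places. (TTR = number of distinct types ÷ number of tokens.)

N = 20 tokens, V = 14 types.
TTR = V / N = 14 / 20 = 0.70

0.70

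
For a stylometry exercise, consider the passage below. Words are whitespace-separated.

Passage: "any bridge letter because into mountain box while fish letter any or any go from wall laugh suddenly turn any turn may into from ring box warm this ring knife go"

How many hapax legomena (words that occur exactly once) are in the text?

13

Frequencies: any:4, letter:2, into:2, box:2, go:2, from:2, turn:2, ring:2, bridge:1, because:1, mountain:1, while:1, fish:1, or:1, wall:1, laugh:1, suddenly:1, may:1, warm:1, this:1, … (1 more, each freq 1)
Hapax (freq=1): because, bridge, fish, knife, laugh, may, mountain, or, suddenly, this, wall, warm, while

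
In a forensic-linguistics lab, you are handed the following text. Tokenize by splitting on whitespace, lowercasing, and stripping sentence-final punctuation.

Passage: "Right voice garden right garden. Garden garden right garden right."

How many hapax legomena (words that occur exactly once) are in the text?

1

Frequencies: garden:5, right:4, voice:1
Hapax (freq=1): voice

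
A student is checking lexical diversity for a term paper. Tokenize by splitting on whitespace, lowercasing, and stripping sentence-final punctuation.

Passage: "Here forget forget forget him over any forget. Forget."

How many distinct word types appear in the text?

Distinct types: {any, forget, here, him, over}
V = 5

5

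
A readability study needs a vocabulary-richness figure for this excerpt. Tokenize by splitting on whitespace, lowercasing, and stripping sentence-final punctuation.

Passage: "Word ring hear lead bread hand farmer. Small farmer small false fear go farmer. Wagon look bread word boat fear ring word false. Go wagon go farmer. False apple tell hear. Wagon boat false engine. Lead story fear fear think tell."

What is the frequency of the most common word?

Frequencies: farmer:4, false:4, fear:4, word:3, go:3, wagon:3, ring:2, hear:2, lead:2, bread:2, small:2, boat:2, tell:2, hand:1, look:1, apple:1, engine:1, story:1, think:1
Most common: 'farmer' with frequency 4.

4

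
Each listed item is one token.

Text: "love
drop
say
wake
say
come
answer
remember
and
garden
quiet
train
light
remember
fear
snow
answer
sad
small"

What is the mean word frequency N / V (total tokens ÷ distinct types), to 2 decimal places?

1.19

N = 19 tokens, V = 16 types.
Mean frequency = N / V = 19 / 16 = 1.19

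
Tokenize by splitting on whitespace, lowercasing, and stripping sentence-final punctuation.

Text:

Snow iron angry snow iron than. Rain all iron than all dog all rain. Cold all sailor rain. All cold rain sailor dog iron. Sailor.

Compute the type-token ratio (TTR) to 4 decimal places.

0.3600

N = 25 tokens, V = 9 types.
TTR = V / N = 9 / 25 = 0.3600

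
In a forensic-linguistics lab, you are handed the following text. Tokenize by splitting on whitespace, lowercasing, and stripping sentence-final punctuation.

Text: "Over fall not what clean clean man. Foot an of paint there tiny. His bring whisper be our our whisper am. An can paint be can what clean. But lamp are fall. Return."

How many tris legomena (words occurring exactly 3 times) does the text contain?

Frequencies: clean:3, fall:2, what:2, an:2, paint:2, whisper:2, be:2, our:2, can:2, over:1, not:1, man:1, foot:1, of:1, there:1, tiny:1, his:1, bring:1, am:1, but:1, … (3 more, each freq 1)
Words with frequency 3: clean

1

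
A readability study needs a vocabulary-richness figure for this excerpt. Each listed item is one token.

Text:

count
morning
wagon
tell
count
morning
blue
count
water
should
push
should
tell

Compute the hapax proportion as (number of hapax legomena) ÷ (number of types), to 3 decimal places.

Frequencies: count:3, morning:2, tell:2, should:2, wagon:1, blue:1, water:1, push:1
Hapax count = 4; type count = 8.
Ratio = 4 / 8 = 0.500

0.500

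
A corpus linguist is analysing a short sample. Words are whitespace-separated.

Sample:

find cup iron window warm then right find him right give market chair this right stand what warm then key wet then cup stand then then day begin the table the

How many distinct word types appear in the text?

20

Distinct types: {begin, chair, cup, day, find, give, him, iron, key, market, right, stand, table, the, then, this, warm, wet, what, window}
V = 20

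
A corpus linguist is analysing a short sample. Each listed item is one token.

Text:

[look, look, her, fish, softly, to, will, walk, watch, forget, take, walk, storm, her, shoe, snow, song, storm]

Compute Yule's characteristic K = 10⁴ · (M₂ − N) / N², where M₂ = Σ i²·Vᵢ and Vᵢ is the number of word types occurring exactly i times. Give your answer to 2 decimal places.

246.91

Frequencies: look:2, her:2, walk:2, storm:2, fish:1, softly:1, to:1, will:1, watch:1, forget:1, take:1, shoe:1, snow:1, song:1
N = 18. Frequency spectrum: V_1=10, V_2=4
M₂ = 1²·10 + 2²·4 = 26
K = 10000 × (26 − 18) / 18² = 246.91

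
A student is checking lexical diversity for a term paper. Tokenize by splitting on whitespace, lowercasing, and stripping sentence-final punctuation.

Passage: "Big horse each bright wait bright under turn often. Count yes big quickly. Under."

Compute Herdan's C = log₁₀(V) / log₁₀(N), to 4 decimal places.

N = 14, V = 11.
log₁₀(V) = 1.041393, log₁₀(N) = 1.146128
C = 1.041393 / 1.146128 = 0.9086

0.9086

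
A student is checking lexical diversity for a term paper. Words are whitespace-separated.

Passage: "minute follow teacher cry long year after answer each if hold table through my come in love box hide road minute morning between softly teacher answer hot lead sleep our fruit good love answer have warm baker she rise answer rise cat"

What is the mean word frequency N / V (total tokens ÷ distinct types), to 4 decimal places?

N = 42 tokens, V = 35 types.
Mean frequency = N / V = 42 / 35 = 1.2000

1.2000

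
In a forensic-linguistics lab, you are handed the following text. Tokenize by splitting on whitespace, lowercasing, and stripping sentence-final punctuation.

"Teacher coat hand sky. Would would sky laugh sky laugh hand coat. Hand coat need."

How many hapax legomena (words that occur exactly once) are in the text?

Frequencies: coat:3, hand:3, sky:3, would:2, laugh:2, teacher:1, need:1
Hapax (freq=1): need, teacher

2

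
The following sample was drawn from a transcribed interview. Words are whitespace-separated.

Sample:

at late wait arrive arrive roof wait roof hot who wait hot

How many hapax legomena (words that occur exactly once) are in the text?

Frequencies: wait:3, arrive:2, roof:2, hot:2, at:1, late:1, who:1
Hapax (freq=1): at, late, who

3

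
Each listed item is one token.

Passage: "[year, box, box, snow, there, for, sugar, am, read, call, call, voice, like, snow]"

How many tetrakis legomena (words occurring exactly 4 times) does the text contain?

Frequencies: box:2, snow:2, call:2, year:1, there:1, for:1, sugar:1, am:1, read:1, voice:1, like:1
Words with frequency 4: (none)

0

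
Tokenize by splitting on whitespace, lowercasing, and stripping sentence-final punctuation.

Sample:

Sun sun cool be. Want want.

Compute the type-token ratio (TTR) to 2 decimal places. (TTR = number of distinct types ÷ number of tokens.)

N = 6 tokens, V = 4 types.
TTR = V / N = 4 / 6 = 0.67

0.67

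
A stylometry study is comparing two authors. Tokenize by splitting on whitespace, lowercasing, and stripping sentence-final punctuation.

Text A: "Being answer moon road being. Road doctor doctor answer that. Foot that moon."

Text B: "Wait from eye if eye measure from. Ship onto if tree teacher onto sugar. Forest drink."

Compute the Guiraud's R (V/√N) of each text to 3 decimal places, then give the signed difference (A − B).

A: V=7, N=13, R=1.941
B: V=12, N=16, R=3.000
Difference = 1.941 − 3.000 = -1.059

-1.059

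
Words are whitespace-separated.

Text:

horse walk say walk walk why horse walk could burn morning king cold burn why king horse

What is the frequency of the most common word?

Frequencies: walk:4, horse:3, why:2, burn:2, king:2, say:1, could:1, morning:1, cold:1
Most common: 'walk' with frequency 4.

4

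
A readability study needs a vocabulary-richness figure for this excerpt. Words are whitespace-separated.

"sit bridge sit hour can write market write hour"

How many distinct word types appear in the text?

Distinct types: {bridge, can, hour, market, sit, write}
V = 6

6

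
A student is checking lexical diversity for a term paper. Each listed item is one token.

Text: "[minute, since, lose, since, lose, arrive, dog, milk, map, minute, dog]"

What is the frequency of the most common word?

2

Frequencies: minute:2, since:2, lose:2, dog:2, arrive:1, milk:1, map:1
Most common: 'minute' with frequency 2.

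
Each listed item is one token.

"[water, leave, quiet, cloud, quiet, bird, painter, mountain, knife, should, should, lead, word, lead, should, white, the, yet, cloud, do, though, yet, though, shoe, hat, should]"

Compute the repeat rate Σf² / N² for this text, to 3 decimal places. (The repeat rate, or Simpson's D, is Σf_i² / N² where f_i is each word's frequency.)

0.071

Frequencies: should:4, quiet:2, cloud:2, lead:2, yet:2, though:2, water:1, leave:1, bird:1, painter:1, mountain:1, knife:1, word:1, white:1, the:1, do:1, shoe:1, hat:1
Σf² = 48; N² = 676
Repeat rate = 48 / 676 = 0.071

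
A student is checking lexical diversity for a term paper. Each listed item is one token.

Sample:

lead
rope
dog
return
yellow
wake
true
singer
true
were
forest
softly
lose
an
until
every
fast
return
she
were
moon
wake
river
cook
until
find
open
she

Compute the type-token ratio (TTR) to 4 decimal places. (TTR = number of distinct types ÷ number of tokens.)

N = 28 tokens, V = 22 types.
TTR = V / N = 22 / 28 = 0.7857

0.7857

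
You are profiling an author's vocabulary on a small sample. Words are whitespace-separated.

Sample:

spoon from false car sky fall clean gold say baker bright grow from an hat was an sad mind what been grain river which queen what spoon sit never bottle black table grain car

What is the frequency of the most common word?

Frequencies: spoon:2, from:2, car:2, an:2, what:2, grain:2, false:1, sky:1, fall:1, clean:1, gold:1, say:1, baker:1, bright:1, grow:1, hat:1, was:1, sad:1, mind:1, been:1, … (8 more, each freq 1)
Most common: 'spoon' with frequency 2.

2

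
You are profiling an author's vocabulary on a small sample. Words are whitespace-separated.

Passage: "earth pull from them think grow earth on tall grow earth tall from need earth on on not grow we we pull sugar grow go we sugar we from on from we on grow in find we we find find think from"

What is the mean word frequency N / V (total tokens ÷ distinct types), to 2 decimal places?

2.80

N = 42 tokens, V = 15 types.
Mean frequency = N / V = 42 / 15 = 2.80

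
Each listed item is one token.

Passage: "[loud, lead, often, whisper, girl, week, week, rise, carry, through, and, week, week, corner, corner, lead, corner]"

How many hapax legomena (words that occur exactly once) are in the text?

Frequencies: week:4, corner:3, lead:2, loud:1, often:1, whisper:1, girl:1, rise:1, carry:1, through:1, and:1
Hapax (freq=1): and, carry, girl, loud, often, rise, through, whisper

8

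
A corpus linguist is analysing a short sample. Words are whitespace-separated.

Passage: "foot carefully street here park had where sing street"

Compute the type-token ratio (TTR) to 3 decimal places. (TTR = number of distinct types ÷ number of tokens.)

N = 9 tokens, V = 8 types.
TTR = V / N = 8 / 9 = 0.889

0.889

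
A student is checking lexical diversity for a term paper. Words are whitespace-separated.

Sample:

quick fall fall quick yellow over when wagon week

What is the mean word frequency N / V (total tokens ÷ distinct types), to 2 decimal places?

N = 9 tokens, V = 7 types.
Mean frequency = N / V = 9 / 7 = 1.29

1.29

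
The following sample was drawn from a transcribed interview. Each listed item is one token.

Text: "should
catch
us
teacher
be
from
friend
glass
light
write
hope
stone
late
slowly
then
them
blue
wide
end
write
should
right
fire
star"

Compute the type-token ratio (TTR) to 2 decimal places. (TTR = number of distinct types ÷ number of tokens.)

N = 24 tokens, V = 22 types.
TTR = V / N = 22 / 24 = 0.92

0.92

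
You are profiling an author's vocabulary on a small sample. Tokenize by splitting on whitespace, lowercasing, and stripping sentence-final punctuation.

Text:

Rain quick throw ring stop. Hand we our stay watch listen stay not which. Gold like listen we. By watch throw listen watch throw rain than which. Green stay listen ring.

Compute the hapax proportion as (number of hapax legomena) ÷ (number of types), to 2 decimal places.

Frequencies: listen:4, throw:3, stay:3, watch:3, rain:2, ring:2, we:2, which:2, quick:1, stop:1, hand:1, our:1, not:1, gold:1, like:1, by:1, than:1, green:1
Hapax count = 10; type count = 18.
Ratio = 10 / 18 = 0.56

0.56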